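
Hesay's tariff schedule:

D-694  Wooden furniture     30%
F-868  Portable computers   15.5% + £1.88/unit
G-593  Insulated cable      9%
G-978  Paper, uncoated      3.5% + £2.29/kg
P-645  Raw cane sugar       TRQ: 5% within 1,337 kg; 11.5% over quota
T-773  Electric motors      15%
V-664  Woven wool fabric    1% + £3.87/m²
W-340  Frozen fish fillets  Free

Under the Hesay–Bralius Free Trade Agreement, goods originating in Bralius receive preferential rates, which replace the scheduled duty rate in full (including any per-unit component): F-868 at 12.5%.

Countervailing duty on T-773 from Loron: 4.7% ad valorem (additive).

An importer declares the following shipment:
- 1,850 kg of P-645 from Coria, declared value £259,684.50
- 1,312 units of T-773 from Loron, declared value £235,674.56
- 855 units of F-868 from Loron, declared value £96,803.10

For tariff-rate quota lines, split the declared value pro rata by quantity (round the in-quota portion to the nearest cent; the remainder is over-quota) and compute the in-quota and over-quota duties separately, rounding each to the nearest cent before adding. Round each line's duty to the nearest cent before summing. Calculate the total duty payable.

Line 1 (P-645, Coria, 1,850 kg, £259,684.50):
Code P-645 is under a tariff-rate quota (threshold 1,337 kg). In-quota: 1,337 kg at 5%; over-quota: 513 kg at 11.5%.
Pro-rata value split: in-quota = £259,684.50 × 1,337/1,850 = £187,674.69; over-quota = £259,684.50 − £187,674.69 = £72,009.81.
In-quota duty = £187,674.69 × 5% = £9,383.73. Over-quota duty = £72,009.81 × 11.5% = £8,281.13.
Line duty = £9,383.73 + £8,281.13 = £17,664.86.
Line 2 (T-773, Loron, 1,312 units, £235,674.56):
Base rate for T-773 is 15%.
Additional duty on T-773 from Loron: +4.7%. Applied ad valorem rate: 15% + 4.7% = 19.7%.
Duty = £235,674.56 × 19.7% = £46,427.89.
Line 3 (F-868, Loron, 855 units, £96,803.10):
Base rate for F-868 is 15.5% + £1.88/unit.
F-868 has an FTA preferential rate, but origin Loron is not Bralius; base rate stands.
Duty = £96,803.10 × 15.5% + 855 × £1.88 = £16,611.88.
Total = £17,664.86 + £46,427.89 + £16,611.88 = £80,704.63.

£80,704.63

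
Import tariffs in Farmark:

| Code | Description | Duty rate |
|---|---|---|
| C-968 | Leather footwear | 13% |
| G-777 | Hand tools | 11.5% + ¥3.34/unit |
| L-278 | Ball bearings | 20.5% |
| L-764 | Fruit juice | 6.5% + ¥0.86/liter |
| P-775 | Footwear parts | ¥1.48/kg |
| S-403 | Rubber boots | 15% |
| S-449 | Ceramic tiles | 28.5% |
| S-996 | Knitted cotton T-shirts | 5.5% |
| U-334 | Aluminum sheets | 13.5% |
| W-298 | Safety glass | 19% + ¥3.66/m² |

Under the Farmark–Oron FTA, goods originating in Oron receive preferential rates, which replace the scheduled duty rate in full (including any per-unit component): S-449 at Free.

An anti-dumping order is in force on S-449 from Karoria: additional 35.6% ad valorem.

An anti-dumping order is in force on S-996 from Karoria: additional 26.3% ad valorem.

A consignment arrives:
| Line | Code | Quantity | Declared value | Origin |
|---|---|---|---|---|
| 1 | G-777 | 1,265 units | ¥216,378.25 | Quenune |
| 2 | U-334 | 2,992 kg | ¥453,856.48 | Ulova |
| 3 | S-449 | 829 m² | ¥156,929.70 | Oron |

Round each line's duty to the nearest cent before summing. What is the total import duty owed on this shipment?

Line 1 (G-777, Quenune, 1,265 units, ¥216,378.25):
Base rate for G-777 is 11.5% + ¥3.34/unit.
Duty = ¥216,378.25 × 11.5% + 1,265 × ¥3.34 = ¥29,108.60.
Line 2 (U-334, Ulova, 2,992 kg, ¥453,856.48):
Base rate for U-334 is 13.5%.
Duty = ¥453,856.48 × 13.5% = ¥61,270.62.
Line 3 (S-449, Oron, 829 m², ¥156,929.70):
Base rate for S-449 is 28.5%.
Origin Oron qualifies under the Farmark–Oron agreement and S-449 is covered: preferential rate Free applies instead.
The additional-duty order on S-449 targets Karoria, not Oron; it does not apply.
Duty = ¥156,929.70 × 0% = ¥0.00.
Total = ¥29,108.60 + ¥61,270.62 + ¥0.00 = ¥90,379.22.

¥90,379.22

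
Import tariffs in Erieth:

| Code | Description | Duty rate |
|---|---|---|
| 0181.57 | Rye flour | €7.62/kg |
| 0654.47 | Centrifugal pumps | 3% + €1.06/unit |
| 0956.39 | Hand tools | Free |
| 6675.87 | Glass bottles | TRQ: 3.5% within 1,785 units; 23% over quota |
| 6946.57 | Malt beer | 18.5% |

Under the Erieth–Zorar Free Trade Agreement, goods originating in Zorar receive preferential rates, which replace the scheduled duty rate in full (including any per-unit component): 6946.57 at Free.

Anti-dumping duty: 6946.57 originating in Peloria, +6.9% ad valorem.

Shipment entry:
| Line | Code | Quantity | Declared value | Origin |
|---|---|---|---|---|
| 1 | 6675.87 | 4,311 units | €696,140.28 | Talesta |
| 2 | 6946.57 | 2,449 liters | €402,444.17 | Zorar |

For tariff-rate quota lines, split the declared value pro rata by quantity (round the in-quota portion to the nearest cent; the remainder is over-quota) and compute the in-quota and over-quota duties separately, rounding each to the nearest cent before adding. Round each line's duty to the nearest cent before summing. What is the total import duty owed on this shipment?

€103,905.11

Line 1 (6675.87, Talesta, 4,311 units, €696,140.28):
Code 6675.87 is under a tariff-rate quota (threshold 1,785 units). In-quota: 1,785 units at 3.5%; over-quota: 2,526 units at 23%.
Pro-rata value split: in-quota = €696,140.28 × 1,785/4,311 = €288,241.80; over-quota = €696,140.28 − €288,241.80 = €407,898.48.
In-quota duty = €288,241.80 × 3.5% = €10,088.46. Over-quota duty = €407,898.48 × 23% = €93,816.65.
Line duty = €10,088.46 + €93,816.65 = €103,905.11.
Line 2 (6946.57, Zorar, 2,449 liters, €402,444.17):
Base rate for 6946.57 is 18.5%.
Origin Zorar qualifies under the Erieth–Zorar agreement and 6946.57 is covered: preferential rate Free applies instead.
The additional-duty order on 6946.57 targets Peloria, not Zorar; it does not apply.
Duty = €402,444.17 × 0% = €0.00.
Total = €103,905.11 + €0.00 = €103,905.11.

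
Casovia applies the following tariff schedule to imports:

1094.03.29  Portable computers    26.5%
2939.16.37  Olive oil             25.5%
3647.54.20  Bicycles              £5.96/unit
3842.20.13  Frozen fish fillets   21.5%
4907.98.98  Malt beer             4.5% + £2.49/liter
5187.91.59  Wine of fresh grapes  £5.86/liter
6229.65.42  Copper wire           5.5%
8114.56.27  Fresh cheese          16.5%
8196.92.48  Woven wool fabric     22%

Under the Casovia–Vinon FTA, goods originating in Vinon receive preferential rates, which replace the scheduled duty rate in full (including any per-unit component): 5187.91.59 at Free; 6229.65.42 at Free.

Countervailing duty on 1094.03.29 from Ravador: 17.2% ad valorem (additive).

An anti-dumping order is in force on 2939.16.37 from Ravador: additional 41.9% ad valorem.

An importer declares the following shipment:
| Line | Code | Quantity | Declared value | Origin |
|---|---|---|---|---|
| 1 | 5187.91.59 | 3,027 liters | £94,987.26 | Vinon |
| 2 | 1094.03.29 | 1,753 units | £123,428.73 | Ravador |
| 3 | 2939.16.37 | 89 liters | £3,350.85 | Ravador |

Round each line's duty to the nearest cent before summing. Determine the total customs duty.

£56,196.83

Line 1 (5187.91.59, Vinon, 3,027 liters, £94,987.26):
Base rate for 5187.91.59 is £5.86/liter.
Origin Vinon qualifies under the Casovia–Vinon agreement and 5187.91.59 is covered: preferential rate Free applies instead.
Duty = £94,987.26 × 0% = £0.00.
Line 2 (1094.03.29, Ravador, 1,753 units, £123,428.73):
Base rate for 1094.03.29 is 26.5%.
Additional duty on 1094.03.29 from Ravador: +17.2%. Applied ad valorem rate: 26.5% + 17.2% = 43.7%.
Duty = £123,428.73 × 43.7% = £53,938.36.
Line 3 (2939.16.37, Ravador, 89 liters, £3,350.85):
Base rate for 2939.16.37 is 25.5%.
Additional duty on 2939.16.37 from Ravador: +41.9%. Applied ad valorem rate: 25.5% + 41.9% = 67.4%.
Duty = £3,350.85 × 67.4% = £2,258.47.
Total = £0.00 + £53,938.36 + £2,258.47 = £56,196.83.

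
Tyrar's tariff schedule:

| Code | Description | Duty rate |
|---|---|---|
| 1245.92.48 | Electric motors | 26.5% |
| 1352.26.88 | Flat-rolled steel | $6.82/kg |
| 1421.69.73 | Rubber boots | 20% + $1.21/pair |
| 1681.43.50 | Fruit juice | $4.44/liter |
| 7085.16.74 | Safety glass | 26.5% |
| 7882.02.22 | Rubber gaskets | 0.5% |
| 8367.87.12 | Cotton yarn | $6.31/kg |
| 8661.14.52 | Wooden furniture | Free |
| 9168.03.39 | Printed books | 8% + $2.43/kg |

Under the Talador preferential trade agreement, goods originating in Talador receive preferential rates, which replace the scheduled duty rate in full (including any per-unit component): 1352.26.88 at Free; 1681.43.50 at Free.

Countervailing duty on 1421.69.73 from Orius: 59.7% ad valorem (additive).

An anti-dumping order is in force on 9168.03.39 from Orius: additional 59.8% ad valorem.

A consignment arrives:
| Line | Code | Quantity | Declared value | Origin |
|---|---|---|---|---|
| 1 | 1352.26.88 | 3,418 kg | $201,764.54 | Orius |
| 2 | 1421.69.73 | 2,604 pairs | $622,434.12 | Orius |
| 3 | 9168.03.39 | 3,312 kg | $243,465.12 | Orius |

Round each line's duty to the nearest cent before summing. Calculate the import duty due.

$695,659.10

Line 1 (1352.26.88, Orius, 3,418 kg, $201,764.54):
Base rate for 1352.26.88 is $6.82/kg.
1352.26.88 has an FTA preferential rate, but origin Orius is not Talador; base rate stands.
Duty = 3,418 × $6.82 = $23,310.76.
Line 2 (1421.69.73, Orius, 2,604 pairs, $622,434.12):
Base rate for 1421.69.73 is 20% + $1.21/pair.
Additional duty on 1421.69.73 from Orius: +59.7%. Applied ad valorem rate: 20% + 59.7% = 79.7%.
Duty = $622,434.12 × 79.7% + 2,604 × $1.21 = $499,230.83.
Line 3 (9168.03.39, Orius, 3,312 kg, $243,465.12):
Base rate for 9168.03.39 is 8% + $2.43/kg.
Additional duty on 9168.03.39 from Orius: +59.8%. Applied ad valorem rate: 8% + 59.8% = 67.8%.
Duty = $243,465.12 × 67.8% + 3,312 × $2.43 = $173,117.51.
Total = $23,310.76 + $499,230.83 + $173,117.51 = $695,659.10.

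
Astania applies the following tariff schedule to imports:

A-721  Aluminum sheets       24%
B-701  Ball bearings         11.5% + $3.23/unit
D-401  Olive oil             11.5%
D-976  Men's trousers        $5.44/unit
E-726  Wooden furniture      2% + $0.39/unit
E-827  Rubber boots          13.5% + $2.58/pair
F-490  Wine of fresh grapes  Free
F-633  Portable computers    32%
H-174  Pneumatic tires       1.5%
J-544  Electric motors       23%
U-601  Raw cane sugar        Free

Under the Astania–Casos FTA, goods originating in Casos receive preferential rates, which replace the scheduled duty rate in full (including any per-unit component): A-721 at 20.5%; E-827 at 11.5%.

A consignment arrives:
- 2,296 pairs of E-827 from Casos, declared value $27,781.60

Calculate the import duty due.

$3,194.88

Line 1 (E-827, Casos, 2,296 pairs, $27,781.60):
Base rate for E-827 is 13.5% + $2.58/pair.
Origin Casos qualifies under the Astania–Casos agreement and E-827 is covered: preferential rate 11.5% applies instead.
Duty = $27,781.60 × 11.5% = $3,194.88.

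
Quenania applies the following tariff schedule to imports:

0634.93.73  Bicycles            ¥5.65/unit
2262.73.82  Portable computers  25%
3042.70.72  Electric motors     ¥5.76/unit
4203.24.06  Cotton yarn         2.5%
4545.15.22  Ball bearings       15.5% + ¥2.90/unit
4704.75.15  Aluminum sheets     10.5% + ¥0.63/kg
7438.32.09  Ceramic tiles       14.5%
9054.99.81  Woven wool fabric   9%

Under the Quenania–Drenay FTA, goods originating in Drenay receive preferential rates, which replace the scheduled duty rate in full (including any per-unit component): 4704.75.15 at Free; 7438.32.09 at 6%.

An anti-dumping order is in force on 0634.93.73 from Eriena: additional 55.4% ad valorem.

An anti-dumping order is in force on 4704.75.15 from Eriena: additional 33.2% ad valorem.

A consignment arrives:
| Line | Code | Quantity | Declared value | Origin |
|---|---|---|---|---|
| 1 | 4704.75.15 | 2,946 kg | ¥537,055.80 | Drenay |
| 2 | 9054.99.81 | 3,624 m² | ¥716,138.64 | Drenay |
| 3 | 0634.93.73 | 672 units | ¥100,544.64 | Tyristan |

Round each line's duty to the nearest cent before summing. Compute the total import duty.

¥68,249.28

Line 1 (4704.75.15, Drenay, 2,946 kg, ¥537,055.80):
Base rate for 4704.75.15 is 10.5% + ¥0.63/kg.
Origin Drenay qualifies under the Quenania–Drenay agreement and 4704.75.15 is covered: preferential rate Free applies instead.
The additional-duty order on 4704.75.15 targets Eriena, not Drenay; it does not apply.
Duty = ¥537,055.80 × 0% = ¥0.00.
Line 2 (9054.99.81, Drenay, 3,624 m², ¥716,138.64):
Base rate for 9054.99.81 is 9%.
Origin Drenay is the FTA partner but 9054.99.81 is not on the preference list; base rate stands.
Duty = ¥716,138.64 × 9% = ¥64,452.48.
Line 3 (0634.93.73, Tyristan, 672 units, ¥100,544.64):
Base rate for 0634.93.73 is ¥5.65/unit.
The additional-duty order on 0634.93.73 targets Eriena, not Tyristan; it does not apply.
Duty = 672 × ¥5.65 = ¥3,796.80.
Total = ¥0.00 + ¥64,452.48 + ¥3,796.80 = ¥68,249.28.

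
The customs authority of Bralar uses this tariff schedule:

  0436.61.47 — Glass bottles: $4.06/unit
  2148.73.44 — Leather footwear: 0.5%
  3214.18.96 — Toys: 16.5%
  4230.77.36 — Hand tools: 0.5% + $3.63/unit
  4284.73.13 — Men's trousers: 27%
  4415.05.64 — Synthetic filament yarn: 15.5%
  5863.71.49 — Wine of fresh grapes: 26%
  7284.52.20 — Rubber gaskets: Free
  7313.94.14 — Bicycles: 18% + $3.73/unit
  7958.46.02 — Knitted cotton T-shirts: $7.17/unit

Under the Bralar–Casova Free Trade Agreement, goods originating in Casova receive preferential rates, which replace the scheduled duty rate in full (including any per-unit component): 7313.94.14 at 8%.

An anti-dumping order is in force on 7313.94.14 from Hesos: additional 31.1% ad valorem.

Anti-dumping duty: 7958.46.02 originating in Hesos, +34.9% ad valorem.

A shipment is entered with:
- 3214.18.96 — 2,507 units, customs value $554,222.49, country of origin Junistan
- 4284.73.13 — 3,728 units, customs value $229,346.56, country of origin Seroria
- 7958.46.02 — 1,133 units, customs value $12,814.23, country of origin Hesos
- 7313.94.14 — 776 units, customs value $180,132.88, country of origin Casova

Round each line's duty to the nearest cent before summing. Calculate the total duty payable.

$180,376.69

Line 1 (3214.18.96, Junistan, 2,507 units, $554,222.49):
Base rate for 3214.18.96 is 16.5%.
Duty = $554,222.49 × 16.5% = $91,446.71.
Line 2 (4284.73.13, Seroria, 3,728 units, $229,346.56):
Base rate for 4284.73.13 is 27%.
Duty = $229,346.56 × 27% = $61,923.57.
Line 3 (7958.46.02, Hesos, 1,133 units, $12,814.23):
Base rate for 7958.46.02 is $7.17/unit.
Additional duty on 7958.46.02 from Hesos: +34.9% ad valorem. Applied ad valorem rate = 34.9%.
Duty = $12,814.23 × 34.9% + 1,133 × $7.17 = $12,595.78.
Line 4 (7313.94.14, Casova, 776 units, $180,132.88):
Base rate for 7313.94.14 is 18% + $3.73/unit.
Origin Casova qualifies under the Bralar–Casova agreement and 7313.94.14 is covered: preferential rate 8% applies instead.
The additional-duty order on 7313.94.14 targets Hesos, not Casova; it does not apply.
Duty = $180,132.88 × 8% = $14,410.63.
Total = $91,446.71 + $61,923.57 + $12,595.78 + $14,410.63 = $180,376.69.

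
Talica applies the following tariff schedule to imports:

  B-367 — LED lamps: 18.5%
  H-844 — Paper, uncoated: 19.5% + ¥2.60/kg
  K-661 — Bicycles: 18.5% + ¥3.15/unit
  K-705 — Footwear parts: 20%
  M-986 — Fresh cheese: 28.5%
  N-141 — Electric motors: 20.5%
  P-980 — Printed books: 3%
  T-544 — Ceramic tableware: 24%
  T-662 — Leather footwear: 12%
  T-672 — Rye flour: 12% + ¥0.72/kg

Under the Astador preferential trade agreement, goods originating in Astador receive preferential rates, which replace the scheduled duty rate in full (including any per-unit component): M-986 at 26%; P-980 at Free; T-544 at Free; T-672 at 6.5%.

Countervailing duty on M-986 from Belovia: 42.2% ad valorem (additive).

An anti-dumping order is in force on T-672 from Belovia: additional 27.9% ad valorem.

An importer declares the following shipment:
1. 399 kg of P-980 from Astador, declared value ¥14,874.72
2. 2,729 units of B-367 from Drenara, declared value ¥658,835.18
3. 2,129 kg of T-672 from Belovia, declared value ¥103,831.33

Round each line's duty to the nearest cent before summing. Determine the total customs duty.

¥164,846.09

Line 1 (P-980, Astador, 399 kg, ¥14,874.72):
Base rate for P-980 is 3%.
Origin Astador qualifies under the Talica–Astador agreement and P-980 is covered: preferential rate Free applies instead.
Duty = ¥14,874.72 × 0% = ¥0.00.
Line 2 (B-367, Drenara, 2,729 units, ¥658,835.18):
Base rate for B-367 is 18.5%.
Duty = ¥658,835.18 × 18.5% = ¥121,884.51.
Line 3 (T-672, Belovia, 2,129 kg, ¥103,831.33):
Base rate for T-672 is 12% + ¥0.72/kg.
T-672 has an FTA preferential rate, but origin Belovia is not Astador; base rate stands.
Additional duty on T-672 from Belovia: +27.9%. Applied ad valorem rate: 12% + 27.9% = 39.9%.
Duty = ¥103,831.33 × 39.9% + 2,129 × ¥0.72 = ¥42,961.58.
Total = ¥0.00 + ¥121,884.51 + ¥42,961.58 = ¥164,846.09.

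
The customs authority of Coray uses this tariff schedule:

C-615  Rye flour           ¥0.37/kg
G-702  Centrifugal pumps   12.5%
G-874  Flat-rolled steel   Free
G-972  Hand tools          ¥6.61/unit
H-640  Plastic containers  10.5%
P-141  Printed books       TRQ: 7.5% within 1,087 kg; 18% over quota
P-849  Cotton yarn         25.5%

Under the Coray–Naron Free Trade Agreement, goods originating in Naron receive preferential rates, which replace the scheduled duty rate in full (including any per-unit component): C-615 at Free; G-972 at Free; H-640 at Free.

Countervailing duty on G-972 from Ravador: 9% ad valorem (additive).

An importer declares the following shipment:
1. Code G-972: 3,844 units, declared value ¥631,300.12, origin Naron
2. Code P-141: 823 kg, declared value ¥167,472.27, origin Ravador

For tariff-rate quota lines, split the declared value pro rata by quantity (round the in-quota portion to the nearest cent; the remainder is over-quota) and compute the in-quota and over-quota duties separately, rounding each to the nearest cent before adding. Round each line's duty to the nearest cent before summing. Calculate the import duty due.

Line 1 (G-972, Naron, 3,844 units, ¥631,300.12):
Base rate for G-972 is ¥6.61/unit.
Origin Naron qualifies under the Coray–Naron agreement and G-972 is covered: preferential rate Free applies instead.
The additional-duty order on G-972 targets Ravador, not Naron; it does not apply.
Duty = ¥631,300.12 × 0% = ¥0.00.
Line 2 (P-141, Ravador, 823 kg, ¥167,472.27):
Code P-141 is under a tariff-rate quota (threshold 1,087 kg). Quantity 823 kg is within the quota, so the in-quota rate 7.5% applies to the full value.
Duty = ¥167,472.27 × 7.5% = ¥12,560.42.
Total = ¥0.00 + ¥12,560.42 = ¥12,560.42.

¥12,560.42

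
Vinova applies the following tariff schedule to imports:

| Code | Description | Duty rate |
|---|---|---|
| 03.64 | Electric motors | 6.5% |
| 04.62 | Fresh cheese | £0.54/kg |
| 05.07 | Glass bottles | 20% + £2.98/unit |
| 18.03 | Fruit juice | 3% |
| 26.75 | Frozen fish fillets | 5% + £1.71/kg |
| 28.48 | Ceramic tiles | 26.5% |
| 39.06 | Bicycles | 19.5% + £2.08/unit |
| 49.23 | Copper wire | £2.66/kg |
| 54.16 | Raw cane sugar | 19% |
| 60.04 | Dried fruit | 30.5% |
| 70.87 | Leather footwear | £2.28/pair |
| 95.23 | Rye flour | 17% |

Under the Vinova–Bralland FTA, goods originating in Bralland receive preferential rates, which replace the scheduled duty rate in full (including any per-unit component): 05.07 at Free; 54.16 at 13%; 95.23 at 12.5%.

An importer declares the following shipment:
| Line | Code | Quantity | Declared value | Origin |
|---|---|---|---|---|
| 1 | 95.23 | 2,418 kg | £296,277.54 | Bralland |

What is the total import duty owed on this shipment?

£37,034.69

Line 1 (95.23, Bralland, 2,418 kg, £296,277.54):
Base rate for 95.23 is 17%.
Origin Bralland qualifies under the Vinova–Bralland agreement and 95.23 is covered: preferential rate 12.5% applies instead.
Duty = £296,277.54 × 12.5% = £37,034.69.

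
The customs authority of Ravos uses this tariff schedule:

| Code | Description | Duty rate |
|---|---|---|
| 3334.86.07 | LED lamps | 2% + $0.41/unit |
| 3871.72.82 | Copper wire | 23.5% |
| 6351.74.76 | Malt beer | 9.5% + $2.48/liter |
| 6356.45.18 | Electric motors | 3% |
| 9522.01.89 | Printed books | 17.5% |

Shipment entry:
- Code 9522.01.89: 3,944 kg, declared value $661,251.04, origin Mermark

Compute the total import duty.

$115,718.93

Line 1 (9522.01.89, Mermark, 3,944 kg, $661,251.04):
Base rate for 9522.01.89 is 17.5%.
Duty = $661,251.04 × 17.5% = $115,718.93.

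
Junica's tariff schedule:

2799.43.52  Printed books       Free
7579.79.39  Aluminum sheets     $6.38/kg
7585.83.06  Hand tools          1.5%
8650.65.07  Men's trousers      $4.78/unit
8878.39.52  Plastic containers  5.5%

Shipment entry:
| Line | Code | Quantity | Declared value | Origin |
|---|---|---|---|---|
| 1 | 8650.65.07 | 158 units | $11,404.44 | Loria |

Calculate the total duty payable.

$755.24

Line 1 (8650.65.07, Loria, 158 units, $11,404.44):
Base rate for 8650.65.07 is $4.78/unit.
Duty = 158 × $4.78 = $755.24.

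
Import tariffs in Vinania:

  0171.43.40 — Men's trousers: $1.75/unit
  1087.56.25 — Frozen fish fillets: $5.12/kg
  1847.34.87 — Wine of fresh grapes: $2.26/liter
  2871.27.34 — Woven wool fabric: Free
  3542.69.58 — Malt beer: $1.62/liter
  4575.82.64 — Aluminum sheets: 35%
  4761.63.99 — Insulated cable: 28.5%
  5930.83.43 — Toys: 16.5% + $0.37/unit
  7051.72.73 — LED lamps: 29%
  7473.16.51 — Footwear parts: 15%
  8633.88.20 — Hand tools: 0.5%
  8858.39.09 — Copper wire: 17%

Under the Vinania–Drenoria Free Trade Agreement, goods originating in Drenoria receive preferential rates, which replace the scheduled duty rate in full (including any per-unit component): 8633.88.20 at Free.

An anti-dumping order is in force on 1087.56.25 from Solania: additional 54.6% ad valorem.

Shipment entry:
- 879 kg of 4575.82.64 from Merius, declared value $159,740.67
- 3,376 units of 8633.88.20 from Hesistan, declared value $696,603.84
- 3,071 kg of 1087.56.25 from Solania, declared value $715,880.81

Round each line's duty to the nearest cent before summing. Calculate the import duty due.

$465,986.69

Line 1 (4575.82.64, Merius, 879 kg, $159,740.67):
Base rate for 4575.82.64 is 35%.
Duty = $159,740.67 × 35% = $55,909.23.
Line 2 (8633.88.20, Hesistan, 3,376 units, $696,603.84):
Base rate for 8633.88.20 is 0.5%.
8633.88.20 has an FTA preferential rate, but origin Hesistan is not Drenoria; base rate stands.
Duty = $696,603.84 × 0.5% = $3,483.02.
Line 3 (1087.56.25, Solania, 3,071 kg, $715,880.81):
Base rate for 1087.56.25 is $5.12/kg.
Additional duty on 1087.56.25 from Solania: +54.6% ad valorem. Applied ad valorem rate = 54.6%.
Duty = $715,880.81 × 54.6% + 3,071 × $5.12 = $406,594.44.
Total = $55,909.23 + $3,483.02 + $406,594.44 = $465,986.69.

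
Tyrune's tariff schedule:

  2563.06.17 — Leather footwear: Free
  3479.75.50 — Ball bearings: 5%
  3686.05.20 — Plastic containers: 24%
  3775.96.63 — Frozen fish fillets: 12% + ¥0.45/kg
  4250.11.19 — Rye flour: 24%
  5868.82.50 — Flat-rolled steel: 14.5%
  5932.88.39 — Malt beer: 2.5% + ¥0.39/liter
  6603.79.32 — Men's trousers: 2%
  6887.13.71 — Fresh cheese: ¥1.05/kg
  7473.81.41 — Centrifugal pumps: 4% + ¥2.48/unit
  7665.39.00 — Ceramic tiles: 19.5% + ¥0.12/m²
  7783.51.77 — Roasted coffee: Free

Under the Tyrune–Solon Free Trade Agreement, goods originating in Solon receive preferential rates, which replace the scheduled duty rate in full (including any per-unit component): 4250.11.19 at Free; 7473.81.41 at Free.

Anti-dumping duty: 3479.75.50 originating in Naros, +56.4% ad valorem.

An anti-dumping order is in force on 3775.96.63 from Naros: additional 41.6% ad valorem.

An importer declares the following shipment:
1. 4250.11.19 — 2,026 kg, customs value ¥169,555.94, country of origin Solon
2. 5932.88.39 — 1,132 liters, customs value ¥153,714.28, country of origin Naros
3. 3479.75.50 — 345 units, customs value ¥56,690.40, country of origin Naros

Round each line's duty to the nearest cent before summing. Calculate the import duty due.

¥39,092.25

Line 1 (4250.11.19, Solon, 2,026 kg, ¥169,555.94):
Base rate for 4250.11.19 is 24%.
Origin Solon qualifies under the Tyrune–Solon agreement and 4250.11.19 is covered: preferential rate Free applies instead.
Duty = ¥169,555.94 × 0% = ¥0.00.
Line 2 (5932.88.39, Naros, 1,132 liters, ¥153,714.28):
Base rate for 5932.88.39 is 2.5% + ¥0.39/liter.
Duty = ¥153,714.28 × 2.5% + 1,132 × ¥0.39 = ¥4,284.34.
Line 3 (3479.75.50, Naros, 345 units, ¥56,690.40):
Base rate for 3479.75.50 is 5%.
Additional duty on 3479.75.50 from Naros: +56.4%. Applied ad valorem rate: 5% + 56.4% = 61.4%.
Duty = ¥56,690.40 × 61.4% = ¥34,807.91.
Total = ¥0.00 + ¥4,284.34 + ¥34,807.91 = ¥39,092.25.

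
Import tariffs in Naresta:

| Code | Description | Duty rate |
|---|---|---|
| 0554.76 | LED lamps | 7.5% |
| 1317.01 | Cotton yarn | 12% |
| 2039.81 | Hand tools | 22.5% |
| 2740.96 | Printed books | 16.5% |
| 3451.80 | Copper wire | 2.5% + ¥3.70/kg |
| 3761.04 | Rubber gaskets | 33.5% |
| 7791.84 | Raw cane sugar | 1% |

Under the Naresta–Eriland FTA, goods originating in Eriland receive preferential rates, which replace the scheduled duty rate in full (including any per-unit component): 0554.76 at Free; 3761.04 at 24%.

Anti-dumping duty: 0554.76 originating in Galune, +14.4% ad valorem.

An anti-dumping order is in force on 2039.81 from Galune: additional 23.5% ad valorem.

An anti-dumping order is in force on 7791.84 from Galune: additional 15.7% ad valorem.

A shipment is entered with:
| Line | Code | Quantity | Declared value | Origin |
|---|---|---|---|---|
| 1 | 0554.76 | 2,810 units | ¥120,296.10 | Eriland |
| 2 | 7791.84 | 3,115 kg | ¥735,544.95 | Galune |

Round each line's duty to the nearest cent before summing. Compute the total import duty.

¥122,836.01

Line 1 (0554.76, Eriland, 2,810 units, ¥120,296.10):
Base rate for 0554.76 is 7.5%.
Origin Eriland qualifies under the Naresta–Eriland agreement and 0554.76 is covered: preferential rate Free applies instead.
The additional-duty order on 0554.76 targets Galune, not Eriland; it does not apply.
Duty = ¥120,296.10 × 0% = ¥0.00.
Line 2 (7791.84, Galune, 3,115 kg, ¥735,544.95):
Base rate for 7791.84 is 1%.
Additional duty on 7791.84 from Galune: +15.7%. Applied ad valorem rate: 1% + 15.7% = 16.7%.
Duty = ¥735,544.95 × 16.7% = ¥122,836.01.
Total = ¥0.00 + ¥122,836.01 = ¥122,836.01.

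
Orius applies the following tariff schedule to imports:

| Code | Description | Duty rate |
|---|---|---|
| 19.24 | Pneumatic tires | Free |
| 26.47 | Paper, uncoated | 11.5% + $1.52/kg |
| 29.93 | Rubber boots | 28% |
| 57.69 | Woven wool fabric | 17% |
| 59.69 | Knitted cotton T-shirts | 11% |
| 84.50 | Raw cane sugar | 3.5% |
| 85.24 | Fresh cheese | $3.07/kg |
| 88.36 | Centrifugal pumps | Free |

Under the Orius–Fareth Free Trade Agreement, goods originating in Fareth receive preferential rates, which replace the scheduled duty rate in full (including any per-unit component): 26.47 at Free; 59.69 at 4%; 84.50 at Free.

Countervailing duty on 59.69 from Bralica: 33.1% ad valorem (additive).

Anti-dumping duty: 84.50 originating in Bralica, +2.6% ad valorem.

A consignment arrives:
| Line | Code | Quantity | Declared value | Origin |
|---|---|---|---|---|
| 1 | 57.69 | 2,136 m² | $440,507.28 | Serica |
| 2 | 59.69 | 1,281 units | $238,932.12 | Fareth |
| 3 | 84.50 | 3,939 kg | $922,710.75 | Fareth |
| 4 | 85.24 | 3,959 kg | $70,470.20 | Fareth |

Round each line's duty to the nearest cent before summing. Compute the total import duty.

$96,597.65

Line 1 (57.69, Serica, 2,136 m², $440,507.28):
Base rate for 57.69 is 17%.
Duty = $440,507.28 × 17% = $74,886.24.
Line 2 (59.69, Fareth, 1,281 units, $238,932.12):
Base rate for 59.69 is 11%.
Origin Fareth qualifies under the Orius–Fareth agreement and 59.69 is covered: preferential rate 4% applies instead.
The additional-duty order on 59.69 targets Bralica, not Fareth; it does not apply.
Duty = $238,932.12 × 4% = $9,557.28.
Line 3 (84.50, Fareth, 3,939 kg, $922,710.75):
Base rate for 84.50 is 3.5%.
Origin Fareth qualifies under the Orius–Fareth agreement and 84.50 is covered: preferential rate Free applies instead.
The additional-duty order on 84.50 targets Bralica, not Fareth; it does not apply.
Duty = $922,710.75 × 0% = $0.00.
Line 4 (85.24, Fareth, 3,959 kg, $70,470.20):
Base rate for 85.24 is $3.07/kg.
Origin Fareth is the FTA partner but 85.24 is not on the preference list; base rate stands.
Duty = 3,959 × $3.07 = $12,154.13.
Total = $74,886.24 + $9,557.28 + $0.00 + $12,154.13 = $96,597.65.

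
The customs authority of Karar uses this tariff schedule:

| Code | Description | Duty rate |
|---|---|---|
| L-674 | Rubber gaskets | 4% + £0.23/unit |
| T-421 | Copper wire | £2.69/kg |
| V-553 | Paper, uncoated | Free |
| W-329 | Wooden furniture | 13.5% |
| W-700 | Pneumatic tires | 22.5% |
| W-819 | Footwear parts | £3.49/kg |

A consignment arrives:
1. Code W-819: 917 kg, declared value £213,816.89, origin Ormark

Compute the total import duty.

Line 1 (W-819, Ormark, 917 kg, £213,816.89):
Base rate for W-819 is £3.49/kg.
Duty = 917 × £3.49 = £3,200.33.

£3,200.33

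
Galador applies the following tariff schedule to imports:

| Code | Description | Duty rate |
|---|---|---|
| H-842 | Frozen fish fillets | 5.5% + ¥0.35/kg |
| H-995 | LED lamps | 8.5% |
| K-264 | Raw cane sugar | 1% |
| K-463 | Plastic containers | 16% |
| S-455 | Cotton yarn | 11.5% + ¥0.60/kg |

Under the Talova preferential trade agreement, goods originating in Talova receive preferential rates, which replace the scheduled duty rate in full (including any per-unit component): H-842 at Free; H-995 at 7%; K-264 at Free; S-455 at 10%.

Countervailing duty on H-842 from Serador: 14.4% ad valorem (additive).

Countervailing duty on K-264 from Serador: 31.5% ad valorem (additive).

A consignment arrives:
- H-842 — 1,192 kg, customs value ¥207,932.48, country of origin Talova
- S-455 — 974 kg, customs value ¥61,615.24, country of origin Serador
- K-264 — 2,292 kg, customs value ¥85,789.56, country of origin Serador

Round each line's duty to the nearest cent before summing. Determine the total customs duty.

Line 1 (H-842, Talova, 1,192 kg, ¥207,932.48):
Base rate for H-842 is 5.5% + ¥0.35/kg.
Origin Talova qualifies under the Galador–Talova agreement and H-842 is covered: preferential rate Free applies instead.
The additional-duty order on H-842 targets Serador, not Talova; it does not apply.
Duty = ¥207,932.48 × 0% = ¥0.00.
Line 2 (S-455, Serador, 974 kg, ¥61,615.24):
Base rate for S-455 is 11.5% + ¥0.60/kg.
S-455 has an FTA preferential rate, but origin Serador is not Talova; base rate stands.
Duty = ¥61,615.24 × 11.5% + 974 × ¥0.60 = ¥7,670.15.
Line 3 (K-264, Serador, 2,292 kg, ¥85,789.56):
Base rate for K-264 is 1%.
K-264 has an FTA preferential rate, but origin Serador is not Talova; base rate stands.
Additional duty on K-264 from Serador: +31.5%. Applied ad valorem rate: 1% + 31.5% = 32.5%.
Duty = ¥85,789.56 × 32.5% = ¥27,881.61.
Total = ¥0.00 + ¥7,670.15 + ¥27,881.61 = ¥35,551.76.

¥35,551.76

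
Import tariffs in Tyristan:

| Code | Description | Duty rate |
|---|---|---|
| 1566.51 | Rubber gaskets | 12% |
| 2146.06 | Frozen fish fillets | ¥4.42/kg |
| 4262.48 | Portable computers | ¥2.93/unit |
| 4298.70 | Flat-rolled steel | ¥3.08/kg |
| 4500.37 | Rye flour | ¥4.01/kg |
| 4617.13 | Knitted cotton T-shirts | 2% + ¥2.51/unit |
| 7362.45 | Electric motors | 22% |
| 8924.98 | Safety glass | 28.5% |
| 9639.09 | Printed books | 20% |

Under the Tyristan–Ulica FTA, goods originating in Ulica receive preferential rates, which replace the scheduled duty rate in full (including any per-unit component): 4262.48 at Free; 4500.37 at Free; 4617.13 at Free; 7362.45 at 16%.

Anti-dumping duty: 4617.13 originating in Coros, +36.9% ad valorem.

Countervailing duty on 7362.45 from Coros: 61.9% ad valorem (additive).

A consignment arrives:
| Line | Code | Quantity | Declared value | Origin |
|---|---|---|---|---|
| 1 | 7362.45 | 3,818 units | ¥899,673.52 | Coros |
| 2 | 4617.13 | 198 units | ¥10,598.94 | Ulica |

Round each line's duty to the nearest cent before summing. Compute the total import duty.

Line 1 (7362.45, Coros, 3,818 units, ¥899,673.52):
Base rate for 7362.45 is 22%.
7362.45 has an FTA preferential rate, but origin Coros is not Ulica; base rate stands.
Additional duty on 7362.45 from Coros: +61.9%. Applied ad valorem rate: 22% + 61.9% = 83.9%.
Duty = ¥899,673.52 × 83.9% = ¥754,826.08.
Line 2 (4617.13, Ulica, 198 units, ¥10,598.94):
Base rate for 4617.13 is 2% + ¥2.51/unit.
Origin Ulica qualifies under the Tyristan–Ulica agreement and 4617.13 is covered: preferential rate Free applies instead.
The additional-duty order on 4617.13 targets Coros, not Ulica; it does not apply.
Duty = ¥10,598.94 × 0% = ¥0.00.
Total = ¥754,826.08 + ¥0.00 = ¥754,826.08.

¥754,826.08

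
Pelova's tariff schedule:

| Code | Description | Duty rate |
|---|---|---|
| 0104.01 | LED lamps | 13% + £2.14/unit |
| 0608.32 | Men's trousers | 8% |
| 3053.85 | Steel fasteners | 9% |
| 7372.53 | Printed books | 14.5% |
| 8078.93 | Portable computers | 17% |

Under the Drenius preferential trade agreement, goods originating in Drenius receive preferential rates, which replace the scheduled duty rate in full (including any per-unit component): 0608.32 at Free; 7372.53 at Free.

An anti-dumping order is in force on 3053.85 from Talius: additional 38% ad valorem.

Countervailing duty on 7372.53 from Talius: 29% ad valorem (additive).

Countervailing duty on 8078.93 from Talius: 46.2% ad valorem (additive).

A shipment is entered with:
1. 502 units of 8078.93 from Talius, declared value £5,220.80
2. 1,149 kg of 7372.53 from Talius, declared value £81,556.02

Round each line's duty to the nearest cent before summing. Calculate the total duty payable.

£38,776.42

Line 1 (8078.93, Talius, 502 units, £5,220.80):
Base rate for 8078.93 is 17%.
Additional duty on 8078.93 from Talius: +46.2%. Applied ad valorem rate: 17% + 46.2% = 63.2%.
Duty = £5,220.80 × 63.2% = £3,299.55.
Line 2 (7372.53, Talius, 1,149 kg, £81,556.02):
Base rate for 7372.53 is 14.5%.
7372.53 has an FTA preferential rate, but origin Talius is not Drenius; base rate stands.
Additional duty on 7372.53 from Talius: +29%. Applied ad valorem rate: 14.5% + 29% = 43.5%.
Duty = £81,556.02 × 43.5% = £35,476.87.
Total = £3,299.55 + £35,476.87 = £38,776.42.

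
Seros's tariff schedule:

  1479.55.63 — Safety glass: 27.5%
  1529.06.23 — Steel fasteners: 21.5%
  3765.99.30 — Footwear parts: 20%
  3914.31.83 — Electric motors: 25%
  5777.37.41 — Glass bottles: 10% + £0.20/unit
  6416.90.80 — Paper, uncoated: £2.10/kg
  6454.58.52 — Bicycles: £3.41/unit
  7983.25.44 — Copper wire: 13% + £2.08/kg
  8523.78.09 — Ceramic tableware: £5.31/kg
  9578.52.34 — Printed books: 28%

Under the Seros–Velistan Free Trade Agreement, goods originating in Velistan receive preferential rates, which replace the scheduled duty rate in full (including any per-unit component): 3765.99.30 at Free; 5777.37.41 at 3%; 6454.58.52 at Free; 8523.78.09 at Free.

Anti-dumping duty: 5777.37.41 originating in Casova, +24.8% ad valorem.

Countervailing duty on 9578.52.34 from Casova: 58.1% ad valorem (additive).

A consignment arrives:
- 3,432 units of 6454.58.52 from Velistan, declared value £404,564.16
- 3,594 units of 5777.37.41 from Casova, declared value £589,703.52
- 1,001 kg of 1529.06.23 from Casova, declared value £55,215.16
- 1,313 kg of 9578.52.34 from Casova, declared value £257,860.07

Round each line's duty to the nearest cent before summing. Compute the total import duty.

£439,824.40

Line 1 (6454.58.52, Velistan, 3,432 units, £404,564.16):
Base rate for 6454.58.52 is £3.41/unit.
Origin Velistan qualifies under the Seros–Velistan agreement and 6454.58.52 is covered: preferential rate Free applies instead.
Duty = £404,564.16 × 0% = £0.00.
Line 2 (5777.37.41, Casova, 3,594 units, £589,703.52):
Base rate for 5777.37.41 is 10% + £0.20/unit.
5777.37.41 has an FTA preferential rate, but origin Casova is not Velistan; base rate stands.
Additional duty on 5777.37.41 from Casova: +24.8%. Applied ad valorem rate: 10% + 24.8% = 34.8%.
Duty = £589,703.52 × 34.8% + 3,594 × £0.20 = £205,935.62.
Line 3 (1529.06.23, Casova, 1,001 kg, £55,215.16):
Base rate for 1529.06.23 is 21.5%.
Duty = £55,215.16 × 21.5% = £11,871.26.
Line 4 (9578.52.34, Casova, 1,313 kg, £257,860.07):
Base rate for 9578.52.34 is 28%.
Additional duty on 9578.52.34 from Casova: +58.1%. Applied ad valorem rate: 28% + 58.1% = 86.1%.
Duty = £257,860.07 × 86.1% = £222,017.52.
Total = £0.00 + £205,935.62 + £11,871.26 + £222,017.52 = £439,824.40.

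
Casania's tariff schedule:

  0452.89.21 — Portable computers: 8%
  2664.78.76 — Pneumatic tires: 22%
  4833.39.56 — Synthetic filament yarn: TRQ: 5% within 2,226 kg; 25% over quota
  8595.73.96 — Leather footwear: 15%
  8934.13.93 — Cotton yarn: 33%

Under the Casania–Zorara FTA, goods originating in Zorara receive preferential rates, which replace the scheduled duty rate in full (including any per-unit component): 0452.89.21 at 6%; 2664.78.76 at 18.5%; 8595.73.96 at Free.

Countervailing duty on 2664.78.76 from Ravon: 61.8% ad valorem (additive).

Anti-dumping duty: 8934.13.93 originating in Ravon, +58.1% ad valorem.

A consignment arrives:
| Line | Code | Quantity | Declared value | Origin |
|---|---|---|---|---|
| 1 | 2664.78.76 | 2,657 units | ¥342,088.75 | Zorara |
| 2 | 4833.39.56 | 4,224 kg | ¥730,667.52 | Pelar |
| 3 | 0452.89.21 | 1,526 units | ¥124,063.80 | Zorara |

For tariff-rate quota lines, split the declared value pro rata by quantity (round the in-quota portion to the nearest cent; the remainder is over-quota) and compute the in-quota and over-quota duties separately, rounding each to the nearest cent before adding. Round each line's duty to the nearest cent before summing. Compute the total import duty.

¥176,386.43

Line 1 (2664.78.76, Zorara, 2,657 units, ¥342,088.75):
Base rate for 2664.78.76 is 22%.
Origin Zorara qualifies under the Casania–Zorara agreement and 2664.78.76 is covered: preferential rate 18.5% applies instead.
The additional-duty order on 2664.78.76 targets Ravon, not Zorara; it does not apply.
Duty = ¥342,088.75 × 18.5% = ¥63,286.42.
Line 2 (4833.39.56, Pelar, 4,224 kg, ¥730,667.52):
Code 4833.39.56 is under a tariff-rate quota (threshold 2,226 kg). In-quota: 2,226 kg at 5%; over-quota: 1,998 kg at 25%.
Pro-rata value split: in-quota = ¥730,667.52 × 2,226/4,224 = ¥385,053.48; over-quota = ¥730,667.52 − ¥385,053.48 = ¥345,614.04.
In-quota duty = ¥385,053.48 × 5% = ¥19,252.67. Over-quota duty = ¥345,614.04 × 25% = ¥86,403.51.
Line duty = ¥19,252.67 + ¥86,403.51 = ¥105,656.18.
Line 3 (0452.89.21, Zorara, 1,526 units, ¥124,063.80):
Base rate for 0452.89.21 is 8%.
Origin Zorara qualifies under the Casania–Zorara agreement and 0452.89.21 is covered: preferential rate 6% applies instead.
Duty = ¥124,063.80 × 6% = ¥7,443.83.
Total = ¥63,286.42 + ¥105,656.18 + ¥7,443.83 = ¥176,386.43.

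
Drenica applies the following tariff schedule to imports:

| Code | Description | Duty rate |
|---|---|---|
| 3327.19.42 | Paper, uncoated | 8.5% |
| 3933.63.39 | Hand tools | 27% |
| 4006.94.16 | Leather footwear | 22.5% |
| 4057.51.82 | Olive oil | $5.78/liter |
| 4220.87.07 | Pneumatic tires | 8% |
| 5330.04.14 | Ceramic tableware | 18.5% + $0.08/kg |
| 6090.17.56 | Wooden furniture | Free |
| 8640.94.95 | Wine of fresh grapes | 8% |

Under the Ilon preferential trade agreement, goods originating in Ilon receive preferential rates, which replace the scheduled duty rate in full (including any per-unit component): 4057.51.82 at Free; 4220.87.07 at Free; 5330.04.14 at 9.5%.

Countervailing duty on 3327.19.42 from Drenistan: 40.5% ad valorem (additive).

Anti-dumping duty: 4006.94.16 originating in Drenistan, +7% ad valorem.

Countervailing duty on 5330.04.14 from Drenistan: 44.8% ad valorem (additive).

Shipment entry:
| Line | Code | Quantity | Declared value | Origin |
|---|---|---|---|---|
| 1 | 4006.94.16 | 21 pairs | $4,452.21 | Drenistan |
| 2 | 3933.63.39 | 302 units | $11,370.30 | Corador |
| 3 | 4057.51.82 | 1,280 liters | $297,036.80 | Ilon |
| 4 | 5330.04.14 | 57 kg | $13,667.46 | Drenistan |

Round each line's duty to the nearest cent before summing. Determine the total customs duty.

Line 1 (4006.94.16, Drenistan, 21 pairs, $4,452.21):
Base rate for 4006.94.16 is 22.5%.
Additional duty on 4006.94.16 from Drenistan: +7%. Applied ad valorem rate: 22.5% + 7% = 29.5%.
Duty = $4,452.21 × 29.5% = $1,313.40.
Line 2 (3933.63.39, Corador, 302 units, $11,370.30):
Base rate for 3933.63.39 is 27%.
Duty = $11,370.30 × 27% = $3,069.98.
Line 3 (4057.51.82, Ilon, 1,280 liters, $297,036.80):
Base rate for 4057.51.82 is $5.78/liter.
Origin Ilon qualifies under the Drenica–Ilon agreement and 4057.51.82 is covered: preferential rate Free applies instead.
Duty = $297,036.80 × 0% = $0.00.
Line 4 (5330.04.14, Drenistan, 57 kg, $13,667.46):
Base rate for 5330.04.14 is 18.5% + $0.08/kg.
5330.04.14 has an FTA preferential rate, but origin Drenistan is not Ilon; base rate stands.
Additional duty on 5330.04.14 from Drenistan: +44.8%. Applied ad valorem rate: 18.5% + 44.8% = 63.3%.
Duty = $13,667.46 × 63.3% + 57 × $0.08 = $8,656.06.
Total = $1,313.40 + $3,069.98 + $0.00 + $8,656.06 = $13,039.44.

$13,039.44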